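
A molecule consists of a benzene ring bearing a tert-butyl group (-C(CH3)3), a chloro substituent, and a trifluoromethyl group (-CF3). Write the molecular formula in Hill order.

Atom tally by fragment:
  benzene ring core → C:6 H:6
  (− 3 ring H displaced by substituents)
  + C(CH3)3 → C:4 H:9
  + Cl → Cl:1
  + CF3 → C:1 F:3
Element totals:
  C: 11
  H: 12
  Cl: 1
  F: 3

C11H12ClF3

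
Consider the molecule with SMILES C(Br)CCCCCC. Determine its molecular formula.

C7H15Br

Atom tally by fragment:
  BrCH2 → C:1 H:2 Br:1
  CH2 → C:1 H:2
  CH2 → C:1 H:2
  CH2 → C:1 H:2
  CH2 → C:1 H:2
  CH2 → C:1 H:2
  CH3 → C:1 H:3
Element totals:
  C: 7
  H: 15
  Br: 1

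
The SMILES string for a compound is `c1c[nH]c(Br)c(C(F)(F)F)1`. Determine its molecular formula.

C5H3BrF3N

Atom tally by fragment:
  pyrrole ring core → C:4 H:5 N:1
  (− 2 ring H displaced by substituents)
  + Br → Br:1
  + CF3 → C:1 F:3
Element totals:
  C: 5
  H: 3
  Br: 1
  F: 3
  N: 1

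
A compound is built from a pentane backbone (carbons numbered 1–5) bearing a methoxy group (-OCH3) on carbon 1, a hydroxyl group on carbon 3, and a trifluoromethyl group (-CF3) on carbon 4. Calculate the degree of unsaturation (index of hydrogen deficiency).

0

Atom tally by fragment:
  CH3OCH2 → C:2 H:5 O:1
  CH2 → C:1 H:2
  CH(OH) → C:1 H:2 O:1
  CH(CF3) → C:2 H:1 F:3
  CH3 → C:1 H:3
Element totals:
  C: 7
  H: 13
  F: 3
  O: 2
Molecular formula: C7H13F3O2.
DoU = (2C + 2 + N − H − X) / 2 = (2·7 + 2 + 0 − 13 − 3) / 2 = 0.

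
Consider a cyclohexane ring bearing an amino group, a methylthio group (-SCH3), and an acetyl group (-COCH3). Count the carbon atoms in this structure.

Atom tally by fragment:
  cyclohexane ring core → C:6 H:12
  (− 3 ring H displaced by substituents)
  + NH2 → N:1 H:2
  + SCH3 → C:1 H:3 S:1
  + COCH3 → C:2 H:3 O:1
Element totals:
  C: 9
  H: 17
  N: 1
  O: 1
  S: 1

9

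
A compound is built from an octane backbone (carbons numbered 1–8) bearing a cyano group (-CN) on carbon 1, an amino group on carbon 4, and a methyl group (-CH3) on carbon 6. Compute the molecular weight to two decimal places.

Atom tally by fragment:
  NCCH2 → C:2 H:2 N:1
  CH2 → C:1 H:2
  CH2 → C:1 H:2
  CH(NH2) → C:1 H:3 N:1
  CH2 → C:1 H:2
  CH(CH3) → C:2 H:4
  CH2 → C:1 H:2
  CH3 → C:1 H:3
Element totals:
  C: 10
  H: 20
  N: 2
Molecular formula: C10H20N2.
  M = 10(12.011) + 20(1.008) + 2(14.007)
    = 120.110 + 20.160 + 28.014 = 168.284

168.28 g/mol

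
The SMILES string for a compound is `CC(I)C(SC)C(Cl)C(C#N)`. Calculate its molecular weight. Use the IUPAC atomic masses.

Atom tally by fragment:
  CH3 → C:1 H:3
  CH(I) → C:1 H:1 I:1
  CH(SCH3) → C:2 H:4 S:1
  CH(Cl) → C:1 H:1 Cl:1
  CH2CN → C:2 H:2 N:1
Element totals:
  C: 7
  H: 11
  Cl: 1
  I: 1
  N: 1
  S: 1
Molecular formula: C7H11ClINS.
  M = 7(12.011) + 11(1.008) + 35.45 + 126.904 + 14.007 + 32.06
    = 84.077 + 11.088 + 35.450 + 126.904 + 14.007 + 32.060 = 303.586

303.59 g/mol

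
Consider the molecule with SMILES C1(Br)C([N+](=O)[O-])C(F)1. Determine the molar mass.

Atom tally by fragment:
  cyclopropane ring core → C:3 H:6
  (− 3 ring H displaced by substituents)
  + Br → Br:1
  + NO2 → N:1 O:2
  + F → F:1
Element totals:
  C: 3
  H: 3
  Br: 1
  F: 1
  N: 1
  O: 2
Molecular formula: C3H3BrFNO2.
  M = 3(12.011) + 3(1.008) + 79.904 + 18.998 + 14.007 + 2(15.999)
    = 36.033 + 3.024 + 79.904 + 18.998 + 14.007 + 31.998 = 183.964

183.96 g/mol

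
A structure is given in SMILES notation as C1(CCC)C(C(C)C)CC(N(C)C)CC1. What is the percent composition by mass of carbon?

Atom tally by fragment:
  cyclohexane ring core → C:6 H:12
  (− 3 ring H displaced by substituents)
  + CH2CH2CH3 → C:3 H:7
  + CH(CH3)2 → C:3 H:7
  + N(CH3)2 → N:1 C:2 H:6
Element totals:
  C: 14
  H: 29
  N: 1
Molecular formula: C14H29N.
Molar mass = 211.393 g/mol.
Mass from C: 14 × 12.011 = 168.154 g/mol.
%C = 168.154 / 211.393 × 100 = 79.55%.

79.55%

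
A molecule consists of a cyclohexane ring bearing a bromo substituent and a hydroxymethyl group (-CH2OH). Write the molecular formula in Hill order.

C7H13BrO

Atom tally by fragment:
  cyclohexane ring core → C:6 H:12
  (− 2 ring H displaced by substituents)
  + Br → Br:1
  + CH2OH → C:1 H:3 O:1
Element totals:
  C: 7
  H: 13
  Br: 1
  O: 1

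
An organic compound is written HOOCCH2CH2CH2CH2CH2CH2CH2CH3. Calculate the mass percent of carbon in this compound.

68.31%

Atom tally by fragment:
  HOOCCH2 → C:2 H:3 O:2
  CH2 → C:1 H:2
  CH2 → C:1 H:2
  CH2 → C:1 H:2
  CH2 → C:1 H:2
  CH2 → C:1 H:2
  CH2 → C:1 H:2
  CH3 → C:1 H:3
Element totals:
  C: 9
  H: 18
  O: 2
Molecular formula: C9H18O2.
Molar mass = 158.241 g/mol.
Mass from C: 9 × 12.011 = 108.099 g/mol.
%C = 108.099 / 158.241 × 100 = 68.31%.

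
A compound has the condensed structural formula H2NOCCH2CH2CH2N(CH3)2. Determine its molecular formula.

C6H14N2O

Atom tally by fragment:
  H2NOCCH2 → C:2 H:4 O:1 N:1
  CH2 → C:1 H:2
  CH2N(CH3)2 → C:3 H:8 N:1
Element totals:
  C: 6
  H: 14
  N: 2
  O: 1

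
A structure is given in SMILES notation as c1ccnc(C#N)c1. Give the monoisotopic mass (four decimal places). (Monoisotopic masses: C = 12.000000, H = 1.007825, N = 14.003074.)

Atom tally by fragment:
  pyridine ring core → C:5 H:5 N:1
  (− 1 ring H displaced by substituents)
  + CN → C:1 N:1
Element totals:
  C: 6
  H: 4
  N: 2
Molecular formula: C6H4N2.
  M = 6(12.0) + 4(1.007825) + 2(14.003074)
    = 72.000000 + 4.031300 + 28.006148 = 104.037448

104.0374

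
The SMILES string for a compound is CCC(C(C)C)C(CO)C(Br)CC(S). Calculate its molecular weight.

Atom tally by fragment:
  CH3 → C:1 H:3
  CH2 → C:1 H:2
  CH(CH(CH3)2) → C:4 H:8
  CH(CH2OH) → C:2 H:4 O:1
  CH(Br) → C:1 H:1 Br:1
  CH2 → C:1 H:2
  CH2SH → C:1 H:3 S:1
Element totals:
  C: 11
  H: 23
  Br: 1
  O: 1
  S: 1
Molecular formula: C11H23BrOS.
  M = 11(12.011) + 23(1.008) + 79.904 + 15.999 + 32.06
    = 132.121 + 23.184 + 79.904 + 15.999 + 32.060 = 283.268

283.27 g/mol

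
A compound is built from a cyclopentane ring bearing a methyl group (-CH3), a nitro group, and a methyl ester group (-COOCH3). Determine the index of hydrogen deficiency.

Atom tally by fragment:
  cyclopentane ring core → C:5 H:10
  (− 3 ring H displaced by substituents)
  + CH3 → C:1 H:3
  + NO2 → N:1 O:2
  + COOCH3 → C:2 H:3 O:2
Element totals:
  C: 8
  H: 13
  N: 1
  O: 4
Molecular formula: C8H13NO4.
DoU = (2C + 2 + N − H − X) / 2 = (2·8 + 2 + 1 − 13 − 0) / 2 = 3.

3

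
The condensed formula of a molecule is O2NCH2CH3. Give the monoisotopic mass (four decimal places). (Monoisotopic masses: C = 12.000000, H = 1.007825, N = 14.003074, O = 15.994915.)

75.0320

Atom tally by fragment:
  O2NCH2 → C:1 H:2 N:1 O:2
  CH3 → C:1 H:3
Element totals:
  C: 2
  H: 5
  N: 1
  O: 2
Molecular formula: C2H5NO2.
  M = 2(12.0) + 5(1.007825) + 14.003074 + 2(15.994915)
    = 24.000000 + 5.039125 + 14.003074 + 31.989830 = 75.032029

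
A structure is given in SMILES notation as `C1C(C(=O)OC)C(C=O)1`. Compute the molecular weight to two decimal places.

Atom tally by fragment:
  cyclopropane ring core → C:3 H:6
  (− 2 ring H displaced by substituents)
  + COOCH3 → C:2 H:3 O:2
  + CHO → C:1 H:1 O:1
Element totals:
  C: 6
  H: 8
  O: 3
Molecular formula: C6H8O3.
  M = 6(12.011) + 8(1.008) + 3(15.999)
    = 72.066 + 8.064 + 47.997 = 128.127

128.13 g/mol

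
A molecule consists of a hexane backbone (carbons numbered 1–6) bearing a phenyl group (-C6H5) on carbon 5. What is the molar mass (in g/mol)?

Atom tally by fragment:
  CH3 → C:1 H:3
  CH2 → C:1 H:2
  CH2 → C:1 H:2
  CH2 → C:1 H:2
  CH(C6H5) → C:7 H:6
  CH3 → C:1 H:3
Element totals:
  C: 12
  H: 18
Molecular formula: C12H18.
  M = 12(12.011) + 18(1.008)
    = 144.132 + 18.144 = 162.276

162.28 g/mol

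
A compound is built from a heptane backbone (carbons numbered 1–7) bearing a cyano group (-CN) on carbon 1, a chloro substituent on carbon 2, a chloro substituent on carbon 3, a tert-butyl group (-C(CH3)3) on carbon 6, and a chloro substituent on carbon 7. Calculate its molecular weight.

Atom tally by fragment:
  NCCH2 → C:2 H:2 N:1
  CH(Cl) → C:1 H:1 Cl:1
  CH(Cl) → C:1 H:1 Cl:1
  CH2 → C:1 H:2
  CH2 → C:1 H:2
  CH(C(CH3)3) → C:5 H:10
  CH2Cl → C:1 H:2 Cl:1
Element totals:
  C: 12
  H: 20
  Cl: 3
  N: 1
Molecular formula: C12H20Cl3N.
  M = 12(12.011) + 20(1.008) + 3(35.45) + 14.007
    = 144.132 + 20.160 + 106.350 + 14.007 = 284.649

284.65 g/mol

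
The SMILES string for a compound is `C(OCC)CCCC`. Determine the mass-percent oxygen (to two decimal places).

13.77%

Atom tally by fragment:
  C2H5OCH2 → C:3 H:7 O:1
  CH2 → C:1 H:2
  CH2 → C:1 H:2
  CH2 → C:1 H:2
  CH3 → C:1 H:3
Element totals:
  C: 7
  H: 16
  O: 1
Molecular formula: C7H16O.
Molar mass = 116.204 g/mol.
Mass from O: 1 × 15.999 = 15.999 g/mol.
%O = 15.999 / 116.204 × 100 = 13.77%.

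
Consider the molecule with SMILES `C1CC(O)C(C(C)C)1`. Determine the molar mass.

114.19 g/mol

Atom tally by fragment:
  cyclobutane ring core → C:4 H:8
  (− 2 ring H displaced by substituents)
  + OH → O:1 H:1
  + CH(CH3)2 → C:3 H:7
Element totals:
  C: 7
  H: 14
  O: 1
Molecular formula: C7H14O.
  M = 7(12.011) + 14(1.008) + 15.999
    = 84.077 + 14.112 + 15.999 = 114.188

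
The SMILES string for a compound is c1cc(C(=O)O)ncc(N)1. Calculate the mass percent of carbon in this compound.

52.17%

Atom tally by fragment:
  pyridine ring core → C:5 H:5 N:1
  (− 2 ring H displaced by substituents)
  + COOH → C:1 H:1 O:2
  + NH2 → N:1 H:2
Element totals:
  C: 6
  H: 6
  N: 2
  O: 2
Molecular formula: C6H6N2O2.
Molar mass = 138.126 g/mol.
Mass from C: 6 × 12.011 = 72.066 g/mol.
%C = 72.066 / 138.126 × 100 = 52.17%.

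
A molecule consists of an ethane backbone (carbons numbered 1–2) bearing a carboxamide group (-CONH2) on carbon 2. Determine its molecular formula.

C3H7NO

Atom tally by fragment:
  CH3 → C:1 H:3
  CH2CONH2 → C:2 H:4 O:1 N:1
Element totals:
  C: 3
  H: 7
  N: 1
  O: 1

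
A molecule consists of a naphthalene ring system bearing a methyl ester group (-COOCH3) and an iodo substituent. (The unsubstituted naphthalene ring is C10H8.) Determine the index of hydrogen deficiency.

Atom tally by fragment:
  naphthalene ring system core → C:10 H:8
  (− 2 ring H displaced by substituents)
  + COOCH3 → C:2 H:3 O:2
  + I → I:1
Element totals:
  C: 12
  H: 9
  I: 1
  O: 2
Molecular formula: C12H9IO2.
DoU = (2C + 2 + N − H − X) / 2 = (2·12 + 2 + 0 − 9 − 1) / 2 = 8.

8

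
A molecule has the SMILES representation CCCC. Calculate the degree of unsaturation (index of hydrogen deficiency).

Atom tally by fragment:
  CH3 → C:1 H:3
  CH2 → C:1 H:2
  CH2 → C:1 H:2
  CH3 → C:1 H:3
Element totals:
  C: 4
  H: 10
Molecular formula: C4H10.
DoU = (2C + 2 + N − H − X) / 2 = (2·4 + 2 + 0 − 10 − 0) / 2 = 0.

0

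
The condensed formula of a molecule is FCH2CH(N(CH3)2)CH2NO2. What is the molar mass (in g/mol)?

150.15 g/mol

Element totals:
  C: 5
  H: 11
  F: 1
  N: 2
  O: 2
Molecular formula: C5H11FN2O2.
  M = 5(12.011) + 11(1.008) + 18.998 + 2(14.007) + 2(15.999)
    = 60.055 + 11.088 + 18.998 + 28.014 + 31.998 = 150.153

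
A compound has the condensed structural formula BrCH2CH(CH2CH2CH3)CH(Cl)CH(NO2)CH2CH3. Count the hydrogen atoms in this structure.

17

Element totals:
  C: 9
  H: 17
  Br: 1
  Cl: 1
  N: 1
  O: 2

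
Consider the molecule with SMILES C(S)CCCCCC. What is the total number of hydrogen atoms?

Atom tally by fragment:
  HSCH2 → C:1 H:3 S:1
  CH2 → C:1 H:2
  CH2 → C:1 H:2
  CH2 → C:1 H:2
  CH2 → C:1 H:2
  CH2 → C:1 H:2
  CH3 → C:1 H:3
Element totals:
  C: 7
  H: 16
  S: 1

16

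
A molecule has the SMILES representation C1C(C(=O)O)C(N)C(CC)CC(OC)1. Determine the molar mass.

Atom tally by fragment:
  cyclohexane ring core → C:6 H:12
  (− 4 ring H displaced by substituents)
  + COOH → C:1 H:1 O:2
  + NH2 → N:1 H:2
  + C2H5 → C:2 H:5
  + OCH3 → C:1 H:3 O:1
Element totals:
  C: 10
  H: 19
  N: 1
  O: 3
Molecular formula: C10H19NO3.
  M = 10(12.011) + 19(1.008) + 14.007 + 3(15.999)
    = 120.110 + 19.152 + 14.007 + 47.997 = 201.266

201.27 g/mol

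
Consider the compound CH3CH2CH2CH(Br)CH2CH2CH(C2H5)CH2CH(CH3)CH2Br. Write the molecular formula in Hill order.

Atom tally by fragment:
  CH3 → C:1 H:3
  CH2 → C:1 H:2
  CH2 → C:1 H:2
  CH(Br) → C:1 H:1 Br:1
  CH2 → C:1 H:2
  CH2 → C:1 H:2
  CH(C2H5) → C:3 H:6
  CH2 → C:1 H:2
  CH(CH3) → C:2 H:4
  CH2Br → C:1 H:2 Br:1
Element totals:
  C: 13
  H: 26
  Br: 2

C13H26Br2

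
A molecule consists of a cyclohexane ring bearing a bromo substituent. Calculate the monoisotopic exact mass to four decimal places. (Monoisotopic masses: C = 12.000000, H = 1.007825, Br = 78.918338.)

Atom tally by fragment:
  cyclohexane ring core → C:6 H:12
  (− 1 ring H displaced by substituents)
  + Br → Br:1
Element totals:
  C: 6
  H: 11
  Br: 1
Molecular formula: C6H11Br.
  M = 6(12.0) + 11(1.007825) + 78.918338
    = 72.000000 + 11.086075 + 78.918338 = 162.004413

162.0044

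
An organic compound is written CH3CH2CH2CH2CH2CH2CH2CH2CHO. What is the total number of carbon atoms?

9

Element totals:
  C: 9
  H: 18
  O: 1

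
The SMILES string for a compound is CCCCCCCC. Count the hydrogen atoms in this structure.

18

Atom tally by fragment:
  CH3 → C:1 H:3
  CH2 → C:1 H:2
  CH2 → C:1 H:2
  CH2 → C:1 H:2
  CH2 → C:1 H:2
  CH2 → C:1 H:2
  CH2 → C:1 H:2
  CH3 → C:1 H:3
Element totals:
  C: 8
  H: 18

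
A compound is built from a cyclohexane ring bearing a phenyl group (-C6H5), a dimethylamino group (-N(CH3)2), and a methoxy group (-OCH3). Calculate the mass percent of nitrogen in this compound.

Atom tally by fragment:
  cyclohexane ring core → C:6 H:12
  (− 3 ring H displaced by substituents)
  + C6H5 → C:6 H:5
  + N(CH3)2 → N:1 C:2 H:6
  + OCH3 → C:1 H:3 O:1
Element totals:
  C: 15
  H: 23
  N: 1
  O: 1
Molecular formula: C15H23NO.
Molar mass = 233.355 g/mol.
Mass from N: 1 × 14.007 = 14.007 g/mol.
%N = 14.007 / 233.355 × 100 = 6.00%.

6.00%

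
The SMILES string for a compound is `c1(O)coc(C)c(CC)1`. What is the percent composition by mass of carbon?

66.65%

Atom tally by fragment:
  furan ring core → C:4 H:4 O:1
  (− 3 ring H displaced by substituents)
  + OH → O:1 H:1
  + CH3 → C:1 H:3
  + C2H5 → C:2 H:5
Element totals:
  C: 7
  H: 10
  O: 2
Molecular formula: C7H10O2.
Molar mass = 126.155 g/mol.
Mass from C: 7 × 12.011 = 84.077 g/mol.
%C = 84.077 / 126.155 × 100 = 66.65%.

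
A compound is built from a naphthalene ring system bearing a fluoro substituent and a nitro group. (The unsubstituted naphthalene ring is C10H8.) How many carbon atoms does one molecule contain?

10

Atom tally by fragment:
  naphthalene ring system core → C:10 H:8
  (− 2 ring H displaced by substituents)
  + F → F:1
  + NO2 → N:1 O:2
Element totals:
  C: 10
  H: 6
  F: 1
  N: 1
  O: 2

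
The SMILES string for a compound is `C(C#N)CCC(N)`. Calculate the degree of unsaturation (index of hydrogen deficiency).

2

Atom tally by fragment:
  NCCH2 → C:2 H:2 N:1
  CH2 → C:1 H:2
  CH2 → C:1 H:2
  CH2NH2 → C:1 H:4 N:1
Element totals:
  C: 5
  H: 10
  N: 2
Molecular formula: C5H10N2.
DoU = (2C + 2 + N − H − X) / 2 = (2·5 + 2 + 2 − 10 − 0) / 2 = 2.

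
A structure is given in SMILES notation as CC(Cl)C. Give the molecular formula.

C3H7Cl

Atom tally by fragment:
  CH3 → C:1 H:3
  CH(Cl) → C:1 H:1 Cl:1
  CH3 → C:1 H:3
Element totals:
  C: 3
  H: 7
  Cl: 1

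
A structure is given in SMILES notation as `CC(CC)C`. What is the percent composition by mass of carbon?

Atom tally by fragment:
  CH3 → C:1 H:3
  CH(C2H5) → C:3 H:6
  CH3 → C:1 H:3
Element totals:
  C: 5
  H: 12
Molecular formula: C5H12.
Molar mass = 72.151 g/mol.
Mass from C: 5 × 12.011 = 60.055 g/mol.
%C = 60.055 / 72.151 × 100 = 83.24%.

83.24%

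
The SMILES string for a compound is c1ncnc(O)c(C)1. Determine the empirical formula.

C5H6N2O

Atom tally by fragment:
  pyrimidine ring core → C:4 H:4 N:2
  (− 2 ring H displaced by substituents)
  + OH → O:1 H:1
  + CH3 → C:1 H:3
Element totals:
  C: 5
  H: 6
  N: 2
  O: 1
Molecular formula: C5H6N2O.
gcd of subscripts (5, 6, 2, 1) = 1, so the empirical formula equals the molecular formula.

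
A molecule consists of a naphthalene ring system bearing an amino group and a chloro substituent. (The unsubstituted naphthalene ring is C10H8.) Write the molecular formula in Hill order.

C10H8ClN

Atom tally by fragment:
  naphthalene ring system core → C:10 H:8
  (− 2 ring H displaced by substituents)
  + NH2 → N:1 H:2
  + Cl → Cl:1
Element totals:
  C: 10
  H: 8
  Cl: 1
  N: 1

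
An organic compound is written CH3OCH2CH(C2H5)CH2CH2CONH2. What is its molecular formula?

C8H17NO2

Atom tally by fragment:
  CH3OCH2 → C:2 H:5 O:1
  CH(C2H5) → C:3 H:6
  CH2 → C:1 H:2
  CH2CONH2 → C:2 H:4 O:1 N:1
Element totals:
  C: 8
  H: 17
  N: 1
  O: 2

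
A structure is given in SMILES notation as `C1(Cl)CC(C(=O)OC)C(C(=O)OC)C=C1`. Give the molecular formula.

C10H13ClO4

Atom tally by fragment:
  cyclohexene ring core → C:6 H:10
  (− 3 ring H displaced by substituents)
  + Cl → Cl:1
  + COOCH3 → C:2 H:3 O:2
  + COOCH3 → C:2 H:3 O:2
Element totals:
  C: 10
  H: 13
  Cl: 1
  O: 4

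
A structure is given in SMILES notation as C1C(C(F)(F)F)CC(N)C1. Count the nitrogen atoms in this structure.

1

Atom tally by fragment:
  cyclopentane ring core → C:5 H:10
  (− 2 ring H displaced by substituents)
  + CF3 → C:1 F:3
  + NH2 → N:1 H:2
Element totals:
  C: 6
  H: 10
  F: 3
  N: 1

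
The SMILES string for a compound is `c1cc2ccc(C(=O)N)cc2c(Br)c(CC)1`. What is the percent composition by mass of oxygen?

Atom tally by fragment:
  naphthalene ring system core → C:10 H:8
  (− 3 ring H displaced by substituents)
  + CONH2 → C:1 H:2 O:1 N:1
  + Br → Br:1
  + C2H5 → C:2 H:5
Element totals:
  C: 13
  H: 12
  Br: 1
  N: 1
  O: 1
Molecular formula: C13H12BrNO.
Molar mass = 278.149 g/mol.
Mass from O: 1 × 15.999 = 15.999 g/mol.
%O = 15.999 / 278.149 × 100 = 5.75%.

5.75%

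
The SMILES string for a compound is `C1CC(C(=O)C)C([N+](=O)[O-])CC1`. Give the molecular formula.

C8H13NO3

Atom tally by fragment:
  cyclohexane ring core → C:6 H:12
  (− 2 ring H displaced by substituents)
  + COCH3 → C:2 H:3 O:1
  + NO2 → N:1 O:2
Element totals:
  C: 8
  H: 13
  N: 1
  O: 3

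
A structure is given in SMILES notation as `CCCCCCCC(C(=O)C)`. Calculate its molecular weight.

Atom tally by fragment:
  CH3 → C:1 H:3
  CH2 → C:1 H:2
  CH2 → C:1 H:2
  CH2 → C:1 H:2
  CH2 → C:1 H:2
  CH2 → C:1 H:2
  CH2 → C:1 H:2
  CH2COCH3 → C:3 H:5 O:1
Element totals:
  C: 10
  H: 20
  O: 1
Molecular formula: C10H20O.
  M = 10(12.011) + 20(1.008) + 15.999
    = 120.110 + 20.160 + 15.999 = 156.269

156.27 g/mol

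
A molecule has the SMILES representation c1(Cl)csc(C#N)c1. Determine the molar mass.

143.59 g/mol

Atom tally by fragment:
  thiophene ring core → C:4 H:4 S:1
  (− 2 ring H displaced by substituents)
  + Cl → Cl:1
  + CN → C:1 N:1
Element totals:
  C: 5
  H: 2
  Cl: 1
  N: 1
  S: 1
Molecular formula: C5H2ClNS.
  M = 5(12.011) + 2(1.008) + 35.45 + 14.007 + 32.06
    = 60.055 + 2.016 + 35.450 + 14.007 + 32.060 = 143.588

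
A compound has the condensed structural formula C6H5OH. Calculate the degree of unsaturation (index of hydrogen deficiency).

Element totals:
  C: 6
  H: 6
  O: 1
Molecular formula: C6H6O.
DoU = (2C + 2 + N − H − X) / 2 = (2·6 + 2 + 0 − 6 − 0) / 2 = 4.

4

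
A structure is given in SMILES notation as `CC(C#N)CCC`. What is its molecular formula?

C6H11N

Atom tally by fragment:
  CH3 → C:1 H:3
  CH(CN) → C:2 H:1 N:1
  CH2 → C:1 H:2
  CH2 → C:1 H:2
  CH3 → C:1 H:3
Element totals:
  C: 6
  H: 11
  N: 1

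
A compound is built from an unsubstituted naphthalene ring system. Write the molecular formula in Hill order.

C10H8

Atom tally by fragment:
  naphthalene ring system core → C:10 H:8
Element totals:
  C: 10
  H: 8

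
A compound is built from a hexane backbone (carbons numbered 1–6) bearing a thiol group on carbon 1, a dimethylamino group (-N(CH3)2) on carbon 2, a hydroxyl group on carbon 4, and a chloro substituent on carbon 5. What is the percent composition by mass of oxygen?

7.56%

Atom tally by fragment:
  HSCH2 → C:1 H:3 S:1
  CH(N(CH3)2) → C:3 H:7 N:1
  CH2 → C:1 H:2
  CH(OH) → C:1 H:2 O:1
  CH(Cl) → C:1 H:1 Cl:1
  CH3 → C:1 H:3
Element totals:
  C: 8
  H: 18
  Cl: 1
  N: 1
  O: 1
  S: 1
Molecular formula: C8H18ClNOS.
Molar mass = 211.748 g/mol.
Mass from O: 1 × 15.999 = 15.999 g/mol.
%O = 15.999 / 211.748 × 100 = 7.56%.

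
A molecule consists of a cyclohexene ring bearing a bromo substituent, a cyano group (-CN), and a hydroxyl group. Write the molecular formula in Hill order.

Atom tally by fragment:
  cyclohexene ring core → C:6 H:10
  (− 3 ring H displaced by substituents)
  + Br → Br:1
  + CN → C:1 N:1
  + OH → O:1 H:1
Element totals:
  C: 7
  H: 8
  Br: 1
  N: 1
  O: 1

C7H8BrNO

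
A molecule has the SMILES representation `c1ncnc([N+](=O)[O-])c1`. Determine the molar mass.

Atom tally by fragment:
  pyrimidine ring core → C:4 H:4 N:2
  (− 1 ring H displaced by substituents)
  + NO2 → N:1 O:2
Element totals:
  C: 4
  H: 3
  N: 3
  O: 2
Molecular formula: C4H3N3O2.
  M = 4(12.011) + 3(1.008) + 3(14.007) + 2(15.999)
    = 48.044 + 3.024 + 42.021 + 31.998 = 125.087

125.09 g/mol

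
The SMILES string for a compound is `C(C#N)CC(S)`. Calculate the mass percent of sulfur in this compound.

31.69%

Atom tally by fragment:
  NCCH2 → C:2 H:2 N:1
  CH2 → C:1 H:2
  CH2SH → C:1 H:3 S:1
Element totals:
  C: 4
  H: 7
  N: 1
  S: 1
Molecular formula: C4H7NS.
Molar mass = 101.167 g/mol.
Mass from S: 1 × 32.06 = 32.060 g/mol.
%S = 32.060 / 101.167 × 100 = 31.69%.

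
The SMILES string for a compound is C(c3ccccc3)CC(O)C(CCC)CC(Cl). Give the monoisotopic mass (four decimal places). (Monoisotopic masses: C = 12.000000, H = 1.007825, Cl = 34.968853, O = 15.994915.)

254.1437

Atom tally by fragment:
  C6H5CH2 → C:7 H:7
  CH2 → C:1 H:2
  CH(OH) → C:1 H:2 O:1
  CH(CH2CH2CH3) → C:4 H:8
  CH2 → C:1 H:2
  CH2Cl → C:1 H:2 Cl:1
Element totals:
  C: 15
  H: 23
  Cl: 1
  O: 1
Molecular formula: C15H23ClO.
  M = 15(12.0) + 23(1.007825) + 34.968853 + 15.994915
    = 180.000000 + 23.179975 + 34.968853 + 15.994915 = 254.143743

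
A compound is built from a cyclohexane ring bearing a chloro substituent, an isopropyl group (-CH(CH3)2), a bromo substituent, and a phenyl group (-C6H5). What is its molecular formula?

C15H20BrCl

Atom tally by fragment:
  cyclohexane ring core → C:6 H:12
  (− 4 ring H displaced by substituents)
  + Cl → Cl:1
  + CH(CH3)2 → C:3 H:7
  + Br → Br:1
  + C6H5 → C:6 H:5
Element totals:
  C: 15
  H: 20
  Br: 1
  Cl: 1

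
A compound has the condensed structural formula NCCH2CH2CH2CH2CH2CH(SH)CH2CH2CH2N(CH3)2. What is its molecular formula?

C12H24N2S

Element totals:
  C: 12
  H: 24
  N: 2
  S: 1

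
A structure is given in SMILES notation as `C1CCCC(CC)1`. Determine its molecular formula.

C7H14

Atom tally by fragment:
  cyclopentane ring core → C:5 H:10
  (− 1 ring H displaced by substituents)
  + C2H5 → C:2 H:5
Element totals:
  C: 7
  H: 14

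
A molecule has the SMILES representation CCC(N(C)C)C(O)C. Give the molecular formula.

Atom tally by fragment:
  CH3 → C:1 H:3
  CH2 → C:1 H:2
  CH(N(CH3)2) → C:3 H:7 N:1
  CH(OH) → C:1 H:2 O:1
  CH3 → C:1 H:3
Element totals:
  C: 7
  H: 17
  N: 1
  O: 1

C7H17NO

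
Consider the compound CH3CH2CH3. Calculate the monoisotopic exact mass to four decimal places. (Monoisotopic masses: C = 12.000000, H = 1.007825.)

Element totals:
  C: 3
  H: 8
Molecular formula: C3H8.
  M = 3(12.0) + 8(1.007825)
    = 36.000000 + 8.062600 = 44.062600

44.0626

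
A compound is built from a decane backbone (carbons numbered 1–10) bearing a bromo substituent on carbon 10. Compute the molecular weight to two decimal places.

221.18 g/mol

Atom tally by fragment:
  CH3 → C:1 H:3
  CH2 → C:1 H:2
  CH2 → C:1 H:2
  CH2 → C:1 H:2
  CH2 → C:1 H:2
  CH2 → C:1 H:2
  CH2 → C:1 H:2
  CH2 → C:1 H:2
  CH2 → C:1 H:2
  CH2Br → C:1 H:2 Br:1
Element totals:
  C: 10
  H: 21
  Br: 1
Molecular formula: C10H21Br.
  M = 10(12.011) + 21(1.008) + 79.904
    = 120.110 + 21.168 + 79.904 = 221.182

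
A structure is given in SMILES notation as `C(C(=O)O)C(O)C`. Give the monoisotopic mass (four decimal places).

104.0473

Atom tally by fragment:
  HOOCCH2 → C:2 H:3 O:2
  CH(OH) → C:1 H:2 O:1
  CH3 → C:1 H:3
Element totals:
  C: 4
  H: 8
  O: 3
Molecular formula: C4H8O3.
  M = 4(12.0) + 8(1.007825) + 3(15.994915)
    = 48.000000 + 8.062600 + 47.984745 = 104.047345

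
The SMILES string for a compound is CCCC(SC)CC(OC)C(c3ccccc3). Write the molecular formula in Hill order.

Atom tally by fragment:
  CH3 → C:1 H:3
  CH2 → C:1 H:2
  CH2 → C:1 H:2
  CH(SCH3) → C:2 H:4 S:1
  CH2 → C:1 H:2
  CH(OCH3) → C:2 H:4 O:1
  CH2C6H5 → C:7 H:7
Element totals:
  C: 15
  H: 24
  O: 1
  S: 1

C15H24OS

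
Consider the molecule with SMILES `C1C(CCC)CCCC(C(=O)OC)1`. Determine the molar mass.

Atom tally by fragment:
  cyclohexane ring core → C:6 H:12
  (− 2 ring H displaced by substituents)
  + CH2CH2CH3 → C:3 H:7
  + COOCH3 → C:2 H:3 O:2
Element totals:
  C: 11
  H: 20
  O: 2
Molecular formula: C11H20O2.
  M = 11(12.011) + 20(1.008) + 2(15.999)
    = 132.121 + 20.160 + 31.998 = 184.279

184.28 g/mol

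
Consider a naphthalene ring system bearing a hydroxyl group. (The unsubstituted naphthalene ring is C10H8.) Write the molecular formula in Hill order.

C10H8O

Atom tally by fragment:
  naphthalene ring system core → C:10 H:8
  (− 1 ring H displaced by substituents)
  + OH → O:1 H:1
Element totals:
  C: 10
  H: 8
  O: 1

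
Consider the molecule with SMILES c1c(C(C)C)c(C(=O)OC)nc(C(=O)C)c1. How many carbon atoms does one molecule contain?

Atom tally by fragment:
  pyridine ring core → C:5 H:5 N:1
  (− 3 ring H displaced by substituents)
  + CH(CH3)2 → C:3 H:7
  + COOCH3 → C:2 H:3 O:2
  + COCH3 → C:2 H:3 O:1
Element totals:
  C: 12
  H: 15
  N: 1
  O: 3

12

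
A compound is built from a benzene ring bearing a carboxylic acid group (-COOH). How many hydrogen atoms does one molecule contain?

6

Atom tally by fragment:
  benzene ring core → C:6 H:6
  (− 1 ring H displaced by substituents)
  + COOH → C:1 H:1 O:2
Element totals:
  C: 7
  H: 6
  O: 2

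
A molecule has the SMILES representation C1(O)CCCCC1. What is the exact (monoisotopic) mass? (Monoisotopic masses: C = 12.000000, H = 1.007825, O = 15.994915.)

Atom tally by fragment:
  cyclohexane ring core → C:6 H:12
  (− 1 ring H displaced by substituents)
  + OH → O:1 H:1
Element totals:
  C: 6
  H: 12
  O: 1
Molecular formula: C6H12O.
  M = 6(12.0) + 12(1.007825) + 15.994915
    = 72.000000 + 12.093900 + 15.994915 = 100.088815

100.0888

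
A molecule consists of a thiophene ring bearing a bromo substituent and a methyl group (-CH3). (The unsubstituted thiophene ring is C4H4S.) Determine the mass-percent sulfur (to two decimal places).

Atom tally by fragment:
  thiophene ring core → C:4 H:4 S:1
  (− 2 ring H displaced by substituents)
  + Br → Br:1
  + CH3 → C:1 H:3
Element totals:
  C: 5
  H: 5
  Br: 1
  S: 1
Molecular formula: C5H5BrS.
Molar mass = 177.059 g/mol.
Mass from S: 1 × 32.06 = 32.060 g/mol.
%S = 32.060 / 177.059 × 100 = 18.11%.

18.11%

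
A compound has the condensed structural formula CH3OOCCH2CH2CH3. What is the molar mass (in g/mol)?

102.13 g/mol

Atom tally by fragment:
  CH3OOCCH2 → C:3 H:5 O:2
  CH2 → C:1 H:2
  CH3 → C:1 H:3
Element totals:
  C: 5
  H: 10
  O: 2
Molecular formula: C5H10O2.
  M = 5(12.011) + 10(1.008) + 2(15.999)
    = 60.055 + 10.080 + 31.998 = 102.133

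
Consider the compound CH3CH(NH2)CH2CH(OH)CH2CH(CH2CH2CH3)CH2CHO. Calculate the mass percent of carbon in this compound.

Atom tally by fragment:
  CH3 → C:1 H:3
  CH(NH2) → C:1 H:3 N:1
  CH2 → C:1 H:2
  CH(OH) → C:1 H:2 O:1
  CH2 → C:1 H:2
  CH(CH2CH2CH3) → C:4 H:8
  CH2CHO → C:2 H:3 O:1
Element totals:
  C: 11
  H: 23
  N: 1
  O: 2
Molecular formula: C11H23NO2.
Molar mass = 201.310 g/mol.
Mass from C: 11 × 12.011 = 132.121 g/mol.
%C = 132.121 / 201.310 × 100 = 65.63%.

65.63%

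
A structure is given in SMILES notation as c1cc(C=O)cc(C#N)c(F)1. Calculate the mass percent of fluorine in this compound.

12.74%

Atom tally by fragment:
  benzene ring core → C:6 H:6
  (− 3 ring H displaced by substituents)
  + CHO → C:1 H:1 O:1
  + CN → C:1 N:1
  + F → F:1
Element totals:
  C: 8
  H: 4
  F: 1
  N: 1
  O: 1
Molecular formula: C8H4FNO.
Molar mass = 149.124 g/mol.
Mass from F: 1 × 18.998 = 18.998 g/mol.
%F = 18.998 / 149.124 × 100 = 12.74%.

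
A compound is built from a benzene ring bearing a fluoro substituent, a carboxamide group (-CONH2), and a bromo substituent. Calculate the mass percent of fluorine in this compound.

8.71%

Atom tally by fragment:
  benzene ring core → C:6 H:6
  (− 3 ring H displaced by substituents)
  + F → F:1
  + CONH2 → C:1 H:2 O:1 N:1
  + Br → Br:1
Element totals:
  C: 7
  H: 5
  Br: 1
  F: 1
  N: 1
  O: 1
Molecular formula: C7H5BrFNO.
Molar mass = 218.025 g/mol.
Mass from F: 1 × 18.998 = 18.998 g/mol.
%F = 18.998 / 218.025 × 100 = 8.71%.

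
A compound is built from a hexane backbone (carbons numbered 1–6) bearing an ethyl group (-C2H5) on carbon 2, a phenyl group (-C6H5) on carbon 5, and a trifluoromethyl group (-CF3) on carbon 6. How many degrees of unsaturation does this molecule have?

4

Atom tally by fragment:
  CH3 → C:1 H:3
  CH(C2H5) → C:3 H:6
  CH2 → C:1 H:2
  CH2 → C:1 H:2
  CH(C6H5) → C:7 H:6
  CH2CF3 → C:2 H:2 F:3
Element totals:
  C: 15
  H: 21
  F: 3
Molecular formula: C15H21F3.
DoU = (2C + 2 + N − H − X) / 2 = (2·15 + 2 + 0 − 21 − 3) / 2 = 4.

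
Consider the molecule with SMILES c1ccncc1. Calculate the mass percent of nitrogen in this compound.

Atom tally by fragment:
  pyridine ring core → C:5 H:5 N:1
Element totals:
  C: 5
  H: 5
  N: 1
Molecular formula: C5H5N.
Molar mass = 79.102 g/mol.
Mass from N: 1 × 14.007 = 14.007 g/mol.
%N = 14.007 / 79.102 × 100 = 17.71%.

17.71%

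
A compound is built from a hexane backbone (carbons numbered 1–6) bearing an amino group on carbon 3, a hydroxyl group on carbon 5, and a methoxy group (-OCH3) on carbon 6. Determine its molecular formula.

Atom tally by fragment:
  CH3 → C:1 H:3
  CH2 → C:1 H:2
  CH(NH2) → C:1 H:3 N:1
  CH2 → C:1 H:2
  CH(OH) → C:1 H:2 O:1
  CH2OCH3 → C:2 H:5 O:1
Element totals:
  C: 7
  H: 17
  N: 1
  O: 2

C7H17NO2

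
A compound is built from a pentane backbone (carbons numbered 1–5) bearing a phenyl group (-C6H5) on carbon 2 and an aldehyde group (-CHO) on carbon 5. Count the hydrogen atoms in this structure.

Atom tally by fragment:
  CH3 → C:1 H:3
  CH(C6H5) → C:7 H:6
  CH2 → C:1 H:2
  CH2 → C:1 H:2
  CH2CHO → C:2 H:3 O:1
Element totals:
  C: 12
  H: 16
  O: 1

16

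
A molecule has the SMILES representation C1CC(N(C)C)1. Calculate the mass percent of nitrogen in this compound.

Atom tally by fragment:
  cyclopropane ring core → C:3 H:6
  (− 1 ring H displaced by substituents)
  + N(CH3)2 → N:1 C:2 H:6
Element totals:
  C: 5
  H: 11
  N: 1
Molecular formula: C5H11N.
Molar mass = 85.150 g/mol.
Mass from N: 1 × 14.007 = 14.007 g/mol.
%N = 14.007 / 85.150 × 100 = 16.45%.

16.45%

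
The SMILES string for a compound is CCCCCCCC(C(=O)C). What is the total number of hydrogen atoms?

20

Atom tally by fragment:
  CH3 → C:1 H:3
  CH2 → C:1 H:2
  CH2 → C:1 H:2
  CH2 → C:1 H:2
  CH2 → C:1 H:2
  CH2 → C:1 H:2
  CH2 → C:1 H:2
  CH2COCH3 → C:3 H:5 O:1
Element totals:
  C: 10
  H: 20
  O: 1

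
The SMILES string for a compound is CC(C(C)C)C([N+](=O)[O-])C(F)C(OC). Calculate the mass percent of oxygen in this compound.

23.16%

Atom tally by fragment:
  CH3 → C:1 H:3
  CH(CH(CH3)2) → C:4 H:8
  CH(NO2) → C:1 H:1 N:1 O:2
  CH(F) → C:1 H:1 F:1
  CH2OCH3 → C:2 H:5 O:1
Element totals:
  C: 9
  H: 18
  F: 1
  N: 1
  O: 3
Molecular formula: C9H18FNO3.
Molar mass = 207.245 g/mol.
Mass from O: 3 × 15.999 = 47.997 g/mol.
%O = 47.997 / 207.245 × 100 = 23.16%.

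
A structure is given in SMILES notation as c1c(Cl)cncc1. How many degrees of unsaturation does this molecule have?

Atom tally by fragment:
  pyridine ring core → C:5 H:5 N:1
  (− 1 ring H displaced by substituents)
  + Cl → Cl:1
Element totals:
  C: 5
  H: 4
  Cl: 1
  N: 1
Molecular formula: C5H4ClN.
DoU = (2C + 2 + N − H − X) / 2 = (2·5 + 2 + 1 − 4 − 1) / 2 = 4.

4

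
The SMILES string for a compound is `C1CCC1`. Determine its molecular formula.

Atom tally by fragment:
  cyclobutane ring core → C:4 H:8
Element totals:
  C: 4
  H: 8

C4H8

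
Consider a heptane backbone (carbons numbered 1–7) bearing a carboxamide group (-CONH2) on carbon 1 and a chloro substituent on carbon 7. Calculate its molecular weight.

177.67 g/mol

Atom tally by fragment:
  H2NOCCH2 → C:2 H:4 O:1 N:1
  CH2 → C:1 H:2
  CH2 → C:1 H:2
  CH2 → C:1 H:2
  CH2 → C:1 H:2
  CH2 → C:1 H:2
  CH2Cl → C:1 H:2 Cl:1
Element totals:
  C: 8
  H: 16
  Cl: 1
  N: 1
  O: 1
Molecular formula: C8H16ClNO.
  M = 8(12.011) + 16(1.008) + 35.45 + 14.007 + 15.999
    = 96.088 + 16.128 + 35.450 + 14.007 + 15.999 = 177.672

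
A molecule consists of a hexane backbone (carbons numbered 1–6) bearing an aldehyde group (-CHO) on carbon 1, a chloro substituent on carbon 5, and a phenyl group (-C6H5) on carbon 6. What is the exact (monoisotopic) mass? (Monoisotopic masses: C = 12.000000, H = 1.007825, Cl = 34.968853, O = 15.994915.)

Atom tally by fragment:
  OHCCH2 → C:2 H:3 O:1
  CH2 → C:1 H:2
  CH2 → C:1 H:2
  CH2 → C:1 H:2
  CH(Cl) → C:1 H:1 Cl:1
  CH2C6H5 → C:7 H:7
Element totals:
  C: 13
  H: 17
  Cl: 1
  O: 1
Molecular formula: C13H17ClO.
  M = 13(12.0) + 17(1.007825) + 34.968853 + 15.994915
    = 156.000000 + 17.133025 + 34.968853 + 15.994915 = 224.096793

224.0968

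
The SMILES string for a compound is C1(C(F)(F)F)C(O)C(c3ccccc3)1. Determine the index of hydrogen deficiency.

Atom tally by fragment:
  cyclopropane ring core → C:3 H:6
  (− 3 ring H displaced by substituents)
  + CF3 → C:1 F:3
  + OH → O:1 H:1
  + C6H5 → C:6 H:5
Element totals:
  C: 10
  H: 9
  F: 3
  O: 1
Molecular formula: C10H9F3O.
DoU = (2C + 2 + N − H − X) / 2 = (2·10 + 2 + 0 − 9 − 3) / 2 = 5.

5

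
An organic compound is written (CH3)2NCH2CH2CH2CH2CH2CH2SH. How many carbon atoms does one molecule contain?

8

Element totals:
  C: 8
  H: 19
  N: 1
  S: 1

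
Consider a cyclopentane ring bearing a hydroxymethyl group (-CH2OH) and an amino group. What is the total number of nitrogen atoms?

Atom tally by fragment:
  cyclopentane ring core → C:5 H:10
  (− 2 ring H displaced by substituents)
  + CH2OH → C:1 H:3 O:1
  + NH2 → N:1 H:2
Element totals:
  C: 6
  H: 13
  N: 1
  O: 1

1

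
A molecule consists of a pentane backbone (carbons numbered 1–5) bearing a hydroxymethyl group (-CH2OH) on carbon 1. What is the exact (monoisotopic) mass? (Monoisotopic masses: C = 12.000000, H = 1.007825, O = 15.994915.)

Atom tally by fragment:
  HOCH2CH2 → C:2 H:5 O:1
  CH2 → C:1 H:2
  CH2 → C:1 H:2
  CH2 → C:1 H:2
  CH3 → C:1 H:3
Element totals:
  C: 6
  H: 14
  O: 1
Molecular formula: C6H14O.
  M = 6(12.0) + 14(1.007825) + 15.994915
    = 72.000000 + 14.109550 + 15.994915 = 102.104465

102.1045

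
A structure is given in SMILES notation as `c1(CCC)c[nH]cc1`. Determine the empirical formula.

Atom tally by fragment:
  pyrrole ring core → C:4 H:5 N:1
  (− 1 ring H displaced by substituents)
  + CH2CH2CH3 → C:3 H:7
Element totals:
  C: 7
  H: 11
  N: 1
Molecular formula: C7H11N.
gcd of subscripts (7, 11, 1) = 1, so the empirical formula equals the molecular formula.

C7H11N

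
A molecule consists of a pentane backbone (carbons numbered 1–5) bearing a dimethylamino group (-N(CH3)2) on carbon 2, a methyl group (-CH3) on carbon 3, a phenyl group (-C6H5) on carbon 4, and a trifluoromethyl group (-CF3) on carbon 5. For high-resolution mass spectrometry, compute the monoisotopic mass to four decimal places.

273.1704

Atom tally by fragment:
  CH3 → C:1 H:3
  CH(N(CH3)2) → C:3 H:7 N:1
  CH(CH3) → C:2 H:4
  CH(C6H5) → C:7 H:6
  CH2CF3 → C:2 H:2 F:3
Element totals:
  C: 15
  H: 22
  F: 3
  N: 1
Molecular formula: C15H22F3N.
  M = 15(12.0) + 22(1.007825) + 3(18.998403) + 14.003074
    = 180.000000 + 22.172150 + 56.995209 + 14.003074 = 273.170433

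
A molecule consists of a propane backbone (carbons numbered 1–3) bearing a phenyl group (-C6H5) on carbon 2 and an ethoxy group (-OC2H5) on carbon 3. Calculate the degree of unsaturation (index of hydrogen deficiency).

Atom tally by fragment:
  CH3 → C:1 H:3
  CH(C6H5) → C:7 H:6
  CH2OC2H5 → C:3 H:7 O:1
Element totals:
  C: 11
  H: 16
  O: 1
Molecular formula: C11H16O.
DoU = (2C + 2 + N − H − X) / 2 = (2·11 + 2 + 0 − 16 − 0) / 2 = 4.

4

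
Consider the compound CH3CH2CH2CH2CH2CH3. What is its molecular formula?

C6H14

Atom tally by fragment:
  CH3 → C:1 H:3
  CH2 → C:1 H:2
  CH2 → C:1 H:2
  CH2 → C:1 H:2
  CH2 → C:1 H:2
  CH3 → C:1 H:3
Element totals:
  C: 6
  H: 14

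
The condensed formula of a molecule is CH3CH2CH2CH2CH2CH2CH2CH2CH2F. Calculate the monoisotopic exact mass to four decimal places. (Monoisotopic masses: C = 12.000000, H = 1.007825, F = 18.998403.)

Element totals:
  C: 9
  H: 19
  F: 1
Molecular formula: C9H19F.
  M = 9(12.0) + 19(1.007825) + 18.998403
    = 108.000000 + 19.148675 + 18.998403 = 146.147078

146.1471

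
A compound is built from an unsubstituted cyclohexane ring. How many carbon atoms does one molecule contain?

Atom tally by fragment:
  cyclohexane ring core → C:6 H:12
Element totals:
  C: 6
  H: 12

6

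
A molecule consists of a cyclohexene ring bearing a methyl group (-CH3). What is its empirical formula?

Atom tally by fragment:
  cyclohexene ring core → C:6 H:10
  (− 1 ring H displaced by substituents)
  + CH3 → C:1 H:3
Element totals:
  C: 7
  H: 12
Molecular formula: C7H12.
gcd of subscripts (7, 12) = 1, so the empirical formula equals the molecular formula.

C7H12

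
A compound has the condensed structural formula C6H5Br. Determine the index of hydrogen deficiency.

Atom tally by fragment:
  benzene ring core → C:6 H:6
  (− 1 ring H displaced by substituents)
  + Br → Br:1
Element totals:
  C: 6
  H: 5
  Br: 1
Molecular formula: C6H5Br.
DoU = (2C + 2 + N − H − X) / 2 = (2·6 + 2 + 0 − 5 − 1) / 2 = 4.

4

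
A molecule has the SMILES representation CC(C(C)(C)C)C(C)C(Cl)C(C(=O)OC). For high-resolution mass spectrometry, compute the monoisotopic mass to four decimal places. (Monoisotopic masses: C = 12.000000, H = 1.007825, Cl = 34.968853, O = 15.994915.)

Atom tally by fragment:
  CH3 → C:1 H:3
  CH(C(CH3)3) → C:5 H:10
  CH(CH3) → C:2 H:4
  CH(Cl) → C:1 H:1 Cl:1
  CH2COOCH3 → C:3 H:5 O:2
Element totals:
  C: 12
  H: 23
  Cl: 1
  O: 2
Molecular formula: C12H23ClO2.
  M = 12(12.0) + 23(1.007825) + 34.968853 + 2(15.994915)
    = 144.000000 + 23.179975 + 34.968853 + 31.989830 = 234.138658

234.1387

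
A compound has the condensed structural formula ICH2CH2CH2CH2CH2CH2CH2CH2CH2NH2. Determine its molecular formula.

C9H20IN

Element totals:
  C: 9
  H: 20
  I: 1
  N: 1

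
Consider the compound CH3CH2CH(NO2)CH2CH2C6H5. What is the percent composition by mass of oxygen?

16.56%

Atom tally by fragment:
  CH3 → C:1 H:3
  CH2 → C:1 H:2
  CH(NO2) → C:1 H:1 N:1 O:2
  CH2 → C:1 H:2
  CH2C6H5 → C:7 H:7
Element totals:
  C: 11
  H: 15
  N: 1
  O: 2
Molecular formula: C11H15NO2.
Molar mass = 193.246 g/mol.
Mass from O: 2 × 15.999 = 31.998 g/mol.
%O = 31.998 / 193.246 × 100 = 16.56%.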